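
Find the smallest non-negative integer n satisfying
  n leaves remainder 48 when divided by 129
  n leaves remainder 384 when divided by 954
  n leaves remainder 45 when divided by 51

gcd(129, 954) = 3 and 3 | (384 − 48), so the pair is consistent; merging gives n ≡ 1338 (mod 41022), where 41022 = lcm(129, 954).
gcd(41022, 51) = 3 and 3 | (45 − 1338), so the pair is consistent; merging gives n ≡ 657690 (mod 697374), where 697374 = lcm(41022, 51).
The solution is unique modulo lcm(129, 954, 51) = 697374.

657690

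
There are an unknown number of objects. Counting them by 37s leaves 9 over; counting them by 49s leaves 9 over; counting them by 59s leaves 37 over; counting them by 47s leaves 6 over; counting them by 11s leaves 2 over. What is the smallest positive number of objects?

The moduli are pairwise coprime; M = 37·49·59·47·11 = 55301939.
M/37 = 1494647; 1494647 ≡ 32 (mod 37); 32·22 ≡ 1, so inverse 22.
M/49 = 1128611; 1128611 ≡ 43 (mod 49); 43·8 ≡ 1, so inverse 8.
M/59 = 937321; 937321 ≡ 47 (mod 59); 47·54 ≡ 1, so inverse 54.
M/47 = 1176637; 1176637 ≡ 39 (mod 47); 39·41 ≡ 1, so inverse 41.
M/11 = 5027449; 5027449 ≡ 9 (mod 11); 9·5 ≡ 1, so inverse 5.
N ≡ 9·1494647·22 + 9·1128611·8 + 37·937321·54 + 6·1176637·41 + 2·5027449·5 = 2589694648.
2589694648 mod 55301939 = 45805454.

45805454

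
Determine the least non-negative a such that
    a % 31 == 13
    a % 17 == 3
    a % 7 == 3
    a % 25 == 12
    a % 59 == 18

The moduli are pairwise coprime; N = 31·17·7·25·59 = 5441275.
N/31 = 175525; 175525 ≡ 3 (mod 31); 3·21 ≡ 1, so inverse 21.
N/17 = 320075; 320075 ≡ 16 (mod 17); 16·16 ≡ 1, so inverse 16.
N/7 = 777325; 777325 ≡ 3 (mod 7); 3·5 ≡ 1, so inverse 5.
N/25 = 217651; 217651 ≡ 1 (mod 25), inverse 1.
N/59 = 92225; 92225 ≡ 8 (mod 59); 8·37 ≡ 1, so inverse 37.
a ≡ 13·175525·21 + 3·320075·16 + 3·777325·5 + 12·217651·1 + 18·92225·37 = 138975462.
138975462 mod 5441275 = 2943587.

2943587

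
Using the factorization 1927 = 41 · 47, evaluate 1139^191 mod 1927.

501

Mod 41: 1139 ≡ 32; by Fermat, exponent reduces to 191 mod 40 = 31; 32^31 ≡ 9 (mod 41).
Mod 47: 1139 ≡ 11; by Fermat, exponent reduces to 191 mod 46 = 7; 11^7 ≡ 31 (mod 47).
Combine by CRT: x ≡ 9 (mod 41), x ≡ 31 (mod 47) ⇒ x ≡ 501 (mod 1927).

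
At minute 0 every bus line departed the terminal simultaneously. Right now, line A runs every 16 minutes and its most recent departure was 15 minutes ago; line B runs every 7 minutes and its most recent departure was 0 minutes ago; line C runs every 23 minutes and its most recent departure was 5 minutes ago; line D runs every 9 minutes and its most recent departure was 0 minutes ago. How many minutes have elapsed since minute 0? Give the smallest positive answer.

The moduli are pairwise coprime; N = 16·7·23·9 = 23184.
N/16 = 1449; 1449 ≡ 9 (mod 16); 9·9 ≡ 1, so inverse 9.
N/7 = 3312; 3312 ≡ 1 (mod 7), inverse 1.
N/23 = 1008; 1008 ≡ 19 (mod 23); 19·17 ≡ 1, so inverse 17.
N/9 = 2576; 2576 ≡ 2 (mod 9); 2·5 ≡ 1, so inverse 5.
t ≡ 15·1449·9 + 0·3312·1 + 5·1008·17 + 0·2576·5 = 281295.
281295 mod 23184 = 3087.

3087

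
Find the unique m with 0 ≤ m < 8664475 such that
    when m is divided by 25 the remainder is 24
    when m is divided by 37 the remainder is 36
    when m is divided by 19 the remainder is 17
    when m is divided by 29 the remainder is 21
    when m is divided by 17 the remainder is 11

From m ≡ 24 (mod 25) write m = 24 + 25t. Substituting into m ≡ 36 (mod 37) gives 25t ≡ 12 (mod 37), and since 25⁻¹ ≡ 3 (mod 37), t ≡ 36. Hence m ≡ 24 + 25·36 = 924 (mod 925).
From m ≡ 924 (mod 925) write m = 924 + 925t. Substituting into m ≡ 17 (mod 19) gives 925t ≡ 5 (mod 19), and since 13⁻¹ ≡ 3 (mod 19), t ≡ 15. Hence m ≡ 924 + 925·15 = 14799 (mod 17575).
From m ≡ 14799 (mod 17575) write m = 14799 + 17575t. Substituting into m ≡ 21 (mod 29) gives 17575t ≡ 12 (mod 29), and since 1⁻¹ ≡ 1 (mod 29), t ≡ 12. Hence m ≡ 14799 + 17575·12 = 225699 (mod 509675).
From m ≡ 225699 (mod 509675) write m = 225699 + 509675t. Substituting into m ≡ 11 (mod 17) gives 509675t ≡ 4 (mod 17), and since 15⁻¹ ≡ 8 (mod 17), t ≡ 15. Hence m ≡ 225699 + 509675·15 = 7870824 (mod 8664475).

7870824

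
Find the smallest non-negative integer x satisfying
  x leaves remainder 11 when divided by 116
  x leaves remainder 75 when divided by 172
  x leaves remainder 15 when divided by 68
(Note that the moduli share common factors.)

Combine the congruences pairwise.
gcd(116, 172) = 4 and 4 | (75 − 11), so the pair is consistent; merging gives x ≡ 591 (mod 4988), where 4988 = lcm(116, 172).
gcd(4988, 68) = 4 and 4 | (15 − 591), so the pair is consistent; merging gives x ≡ 50471 (mod 84796), where 84796 = lcm(4988, 68).
The solution is unique modulo lcm(116, 172, 68) = 84796.

50471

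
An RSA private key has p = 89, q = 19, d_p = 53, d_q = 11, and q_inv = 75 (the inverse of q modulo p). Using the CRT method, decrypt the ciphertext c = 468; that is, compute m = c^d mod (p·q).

844

m₁ = c^(d_p) mod p: c ≡ 23 (mod 89), and 23^53 mod 89 = 43.
m₂ = c^(d_q) mod q: c ≡ 12 (mod 19), and 12^11 mod 19 = 8.
h = q_inv·(m₁ − m₂) mod p = 75·(43 − 8) mod 89 = 44.
m = m₂ + h·q = 8 + 44·19 = 844.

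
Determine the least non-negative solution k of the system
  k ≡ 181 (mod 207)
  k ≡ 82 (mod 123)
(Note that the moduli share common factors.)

2665

gcd(207, 123) = 3 and 3 | (82 − 181), so the pair is consistent; merging gives k ≡ 2665 (mod 8487), where 8487 = lcm(207, 123).
The solution is unique modulo lcm(207, 123) = 8487.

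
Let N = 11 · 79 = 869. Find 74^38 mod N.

16

Mod 11: 74 ≡ 8; by Fermat, exponent reduces to 38 mod 10 = 8; 8^8 ≡ 5 (mod 11).
Mod 79: 74 ≡ 74; 74^38 ≡ 16 (mod 79).
Combine by CRT: x ≡ 5 (mod 11), x ≡ 16 (mod 79) ⇒ x ≡ 16 (mod 869).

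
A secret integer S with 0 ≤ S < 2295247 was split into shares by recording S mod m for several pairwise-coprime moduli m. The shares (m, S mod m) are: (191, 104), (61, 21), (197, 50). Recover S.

1732665

The moduli are pairwise coprime; N = 191·61·197 = 2295247.
N/191 = 12017; 12017 ≡ 175 (mod 191); 175·179 ≡ 1, so inverse 179.
N/61 = 37627; 37627 ≡ 51 (mod 61); 51·6 ≡ 1, so inverse 6.
N/197 = 11651; 11651 ≡ 28 (mod 197); 28·190 ≡ 1, so inverse 190.
S ≡ 104·12017·179 + 21·37627·6 + 50·11651·190 = 339133974.
339133974 mod 2295247 = 1732665.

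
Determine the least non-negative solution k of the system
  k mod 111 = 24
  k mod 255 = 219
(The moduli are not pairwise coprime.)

5574

gcd(111, 255) = 3 and 3 | (219 − 24), so the pair is consistent; merging gives k ≡ 5574 (mod 9435), where 9435 = lcm(111, 255).
The solution is unique modulo lcm(111, 255) = 9435.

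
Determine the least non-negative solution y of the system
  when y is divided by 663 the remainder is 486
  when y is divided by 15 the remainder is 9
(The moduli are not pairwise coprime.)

1149

gcd(663, 15) = 3 and 3 | (9 − 486), so the pair is consistent; merging gives y ≡ 1149 (mod 3315), where 3315 = lcm(663, 15).
The solution is unique modulo lcm(663, 15) = 3315.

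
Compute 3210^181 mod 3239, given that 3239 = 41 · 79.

562

Mod 41: 3210 ≡ 12; by Fermat, exponent reduces to 181 mod 40 = 21; 12^21 ≡ 29 (mod 41).
Mod 79: 3210 ≡ 50; by Fermat, exponent reduces to 181 mod 78 = 25; 50^25 ≡ 9 (mod 79).
Combine by CRT: x ≡ 29 (mod 41), x ≡ 9 (mod 79) ⇒ x ≡ 562 (mod 3239).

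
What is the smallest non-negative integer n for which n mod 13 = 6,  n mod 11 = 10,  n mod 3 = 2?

The moduli are pairwise coprime; M = 13·11·3 = 429.
M/13 = 33; 33 ≡ 7 (mod 13); 7·2 ≡ 1, so inverse 2.
M/11 = 39; 39 ≡ 6 (mod 11); 6·2 ≡ 1, so inverse 2.
M/3 = 143; 143 ≡ 2 (mod 3); 2·2 ≡ 1, so inverse 2.
n ≡ 6·33·2 + 10·39·2 + 2·143·2 = 1748.
1748 mod 429 = 32.

32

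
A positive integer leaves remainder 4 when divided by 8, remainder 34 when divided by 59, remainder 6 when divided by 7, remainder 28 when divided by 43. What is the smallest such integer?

129716

The moduli are pairwise coprime; N = 8·59·7·43 = 142072.
N/8 = 17759; 17759 ≡ 7 (mod 8); 7·7 ≡ 1, so inverse 7.
N/59 = 2408; 2408 ≡ 48 (mod 59); 48·16 ≡ 1, so inverse 16.
N/7 = 20296; 20296 ≡ 3 (mod 7); 3·5 ≡ 1, so inverse 5.
N/43 = 3304; 3304 ≡ 36 (mod 43); 36·6 ≡ 1, so inverse 6.
t ≡ 4·17759·7 + 34·2408·16 + 6·20296·5 + 28·3304·6 = 2971156.
2971156 mod 142072 = 129716.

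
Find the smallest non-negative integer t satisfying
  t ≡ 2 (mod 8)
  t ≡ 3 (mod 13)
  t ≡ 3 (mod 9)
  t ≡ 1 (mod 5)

The moduli are pairwise coprime; N = 8·13·9·5 = 4680.
N/8 = 585; 585 ≡ 1 (mod 8), inverse 1.
N/13 = 360; 360 ≡ 9 (mod 13); 9·3 ≡ 1, so inverse 3.
N/9 = 520; 520 ≡ 7 (mod 9); 7·4 ≡ 1, so inverse 4.
N/5 = 936; 936 ≡ 1 (mod 5), inverse 1.
t ≡ 2·585·1 + 3·360·3 + 3·520·4 + 1·936·1 = 11586.
11586 mod 4680 = 2226.

2226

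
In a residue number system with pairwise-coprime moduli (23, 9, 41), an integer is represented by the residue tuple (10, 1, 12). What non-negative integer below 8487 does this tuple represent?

217

The moduli are pairwise coprime; N = 23·9·41 = 8487.
N/23 = 369; 369 ≡ 1 (mod 23), inverse 1.
N/9 = 943; 943 ≡ 7 (mod 9); 7·4 ≡ 1, so inverse 4.
N/41 = 207; 207 ≡ 2 (mod 41); 2·21 ≡ 1, so inverse 21.
x ≡ 10·369·1 + 1·943·4 + 12·207·21 = 59626.
59626 mod 8487 = 217.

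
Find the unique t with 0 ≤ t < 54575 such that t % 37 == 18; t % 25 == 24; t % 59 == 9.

30099

The moduli are pairwise coprime; N = 37·25·59 = 54575.
N/37 = 1475; 1475 ≡ 32 (mod 37); 32·22 ≡ 1, so inverse 22.
N/25 = 2183; 2183 ≡ 8 (mod 25); 8·22 ≡ 1, so inverse 22.
N/59 = 925; 925 ≡ 40 (mod 59); 40·31 ≡ 1, so inverse 31.
t ≡ 18·1475·22 + 24·2183·22 + 9·925·31 = 1994799.
1994799 mod 54575 = 30099.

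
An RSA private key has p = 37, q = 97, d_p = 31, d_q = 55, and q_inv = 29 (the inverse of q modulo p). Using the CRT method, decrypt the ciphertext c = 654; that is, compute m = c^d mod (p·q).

m₁ = c^(d_p) mod p: c ≡ 25 (mod 37), and 25^31 mod 37 = 21.
m₂ = c^(d_q) mod q: c ≡ 72 (mod 97), and 72^55 mod 97 = 49.
h = q_inv·(m₁ − m₂) mod p = 29·(21 − 49) mod 37 = 2.
m = m₂ + h·q = 49 + 2·97 = 243.

243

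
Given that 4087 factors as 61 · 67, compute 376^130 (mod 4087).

3674

Mod 61: 376 ≡ 10; by Fermat, exponent reduces to 130 mod 60 = 10; 10^10 ≡ 14 (mod 61).
Mod 67: 376 ≡ 41; by Fermat, exponent reduces to 130 mod 66 = 64; 41^64 ≡ 56 (mod 67).
Combine by CRT: x ≡ 14 (mod 61), x ≡ 56 (mod 67) ⇒ x ≡ 3674 (mod 4087).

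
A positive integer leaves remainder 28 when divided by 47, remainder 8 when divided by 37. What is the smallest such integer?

1673

From m ≡ 28 (mod 47) write m = 28 + 47t. Substituting into m ≡ 8 (mod 37) gives 47t ≡ 17 (mod 37), and since 10⁻¹ ≡ 26 (mod 37), t ≡ 35. Hence m ≡ 28 + 47·35 = 1673 (mod 1739).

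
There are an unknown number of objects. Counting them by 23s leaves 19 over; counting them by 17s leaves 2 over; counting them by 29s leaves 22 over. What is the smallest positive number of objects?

The moduli are pairwise coprime; M = 23·17·29 = 11339.
M/23 = 493; 493 ≡ 10 (mod 23); 10·7 ≡ 1, so inverse 7.
M/17 = 667; 667 ≡ 4 (mod 17); 4·13 ≡ 1, so inverse 13.
M/29 = 391; 391 ≡ 14 (mod 29); 14·27 ≡ 1, so inverse 27.
N ≡ 19·493·7 + 2·667·13 + 22·391·27 = 315165.
315165 mod 11339 = 9012.

9012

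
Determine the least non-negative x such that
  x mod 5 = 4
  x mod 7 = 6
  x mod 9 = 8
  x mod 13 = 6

From x ≡ 4 (mod 5) write x = 4 + 5t. Substituting into x ≡ 6 (mod 7) gives 5t ≡ 2 (mod 7), and since 5⁻¹ ≡ 3 (mod 7), t ≡ 6. Hence x ≡ 4 + 5·6 = 34 (mod 35).
From x ≡ 34 (mod 35) write x = 34 + 35t. Substituting into x ≡ 8 (mod 9) gives 35t ≡ 1 (mod 9), and since 8⁻¹ ≡ 8 (mod 9), t ≡ 8. Hence x ≡ 34 + 35·8 = 314 (mod 315).
From x ≡ 314 (mod 315) write x = 314 + 315t. Substituting into x ≡ 6 (mod 13) gives 315t ≡ 4 (mod 13), and since 3⁻¹ ≡ 9 (mod 13), t ≡ 10. Hence x ≡ 314 + 315·10 = 3464 (mod 4095).

3464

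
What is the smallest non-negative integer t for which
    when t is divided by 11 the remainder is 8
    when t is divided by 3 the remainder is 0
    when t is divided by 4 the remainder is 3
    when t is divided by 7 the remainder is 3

591

From t ≡ 8 (mod 11) write t = 8 + 11s. Substituting into t ≡ 0 (mod 3) gives 11s ≡ 1 (mod 3), and since 2⁻¹ ≡ 2 (mod 3), s ≡ 2. Hence t ≡ 8 + 11·2 = 30 (mod 33).
From t ≡ 30 (mod 33) write t = 30 + 33s. Substituting into t ≡ 3 (mod 4) gives 33s ≡ 1 (mod 4), and since 1⁻¹ ≡ 1 (mod 4), s ≡ 1. Hence t ≡ 30 + 33·1 = 63 (mod 132).
From t ≡ 63 (mod 132) write t = 63 + 132s. Substituting into t ≡ 3 (mod 7) gives 132s ≡ 3 (mod 7), and since 6⁻¹ ≡ 6 (mod 7), s ≡ 4. Hence t ≡ 63 + 132·4 = 591 (mod 924).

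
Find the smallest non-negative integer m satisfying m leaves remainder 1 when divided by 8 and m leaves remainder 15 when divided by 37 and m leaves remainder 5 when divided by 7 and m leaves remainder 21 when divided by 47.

The moduli are pairwise coprime; N = 8·37·7·47 = 97384.
N/8 = 12173; 12173 ≡ 5 (mod 8); 5·5 ≡ 1, so inverse 5.
N/37 = 2632; 2632 ≡ 5 (mod 37); 5·15 ≡ 1, so inverse 15.
N/7 = 13912; 13912 ≡ 3 (mod 7); 3·5 ≡ 1, so inverse 5.
N/47 = 2072; 2072 ≡ 4 (mod 47); 4·12 ≡ 1, so inverse 12.
m ≡ 1·12173·5 + 15·2632·15 + 5·13912·5 + 21·2072·12 = 1523009.
1523009 mod 97384 = 62249.

62249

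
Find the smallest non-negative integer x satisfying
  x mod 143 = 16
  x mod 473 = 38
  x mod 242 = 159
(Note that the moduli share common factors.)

gcd(143, 473) = 11 and 11 | (38 − 16), so the pair is consistent; merging gives x ≡ 2876 (mod 6149), where 6149 = lcm(143, 473).
gcd(6149, 242) = 11 and 11 | (159 − 2876), so the pair is consistent; merging gives x ≡ 119707 (mod 135278), where 135278 = lcm(6149, 242).
The solution is unique modulo lcm(143, 473, 242) = 135278.

119707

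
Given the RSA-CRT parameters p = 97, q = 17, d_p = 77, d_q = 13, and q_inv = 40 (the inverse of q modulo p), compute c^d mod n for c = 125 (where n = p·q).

m₁ = c^(d_p) mod p: c ≡ 28 (mod 97), and 28^77 mod 97 = 42.
m₂ = c^(d_q) mod q: c ≡ 6 (mod 17), and 6^13 mod 17 = 10.
h = q_inv·(m₁ − m₂) mod p = 40·(42 − 10) mod 97 = 19.
m = m₂ + h·q = 10 + 19·17 = 333.

333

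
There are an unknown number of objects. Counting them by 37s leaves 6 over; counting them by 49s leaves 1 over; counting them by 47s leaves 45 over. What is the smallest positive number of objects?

From N ≡ 6 (mod 37) write N = 6 + 37t. Substituting into N ≡ 1 (mod 49) gives 37t ≡ 44 (mod 49), and since 37⁻¹ ≡ 4 (mod 49), t ≡ 29. Hence N ≡ 6 + 37·29 = 1079 (mod 1813).
From N ≡ 1079 (mod 1813) write N = 1079 + 1813t. Substituting into N ≡ 45 (mod 47) gives 1813t ≡ 0 (mod 47), and since 27⁻¹ ≡ 7 (mod 47), t ≡ 0. Hence N ≡ 1079 + 1813·0 = 1079 (mod 85211).

1079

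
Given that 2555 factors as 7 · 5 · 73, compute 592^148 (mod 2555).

Mod 7: 592 ≡ 4; by Fermat, exponent reduces to 148 mod 6 = 4; 4^4 ≡ 4 (mod 7).
Mod 5: 592 ≡ 2; since 4 | 148, by Fermat 2^148 ≡ 1 (mod 5).
Mod 73: 592 ≡ 8; by Fermat, exponent reduces to 148 mod 72 = 4; 8^4 ≡ 8 (mod 73).
Combine by CRT: x ≡ 4 (mod 7), x ≡ 1 (mod 5), x ≡ 8 (mod 73) ⇒ x ≡ 81 (mod 2555).

81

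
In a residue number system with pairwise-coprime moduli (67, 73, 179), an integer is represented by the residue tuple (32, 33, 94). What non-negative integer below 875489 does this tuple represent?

602429

The moduli are pairwise coprime; N = 67·73·179 = 875489.
N/67 = 13067; 13067 ≡ 2 (mod 67); 2·34 ≡ 1, so inverse 34.
N/73 = 11993; 11993 ≡ 21 (mod 73); 21·7 ≡ 1, so inverse 7.
N/179 = 4891; 4891 ≡ 58 (mod 179); 58·71 ≡ 1, so inverse 71.
x ≡ 32·13067·34 + 33·11993·7 + 94·4891·71 = 49629813.
49629813 mod 875489 = 602429.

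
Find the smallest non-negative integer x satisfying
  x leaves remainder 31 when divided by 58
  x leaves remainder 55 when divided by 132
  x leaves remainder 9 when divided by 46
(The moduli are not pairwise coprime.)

66847

gcd(58, 132) = 2 and 2 | (55 − 31), so the pair is consistent; merging gives x ≡ 1771 (mod 3828), where 3828 = lcm(58, 132).
gcd(3828, 46) = 2 and 2 | (9 − 1771), so the pair is consistent; merging gives x ≡ 66847 (mod 88044), where 88044 = lcm(3828, 46).
The solution is unique modulo lcm(58, 132, 46) = 88044.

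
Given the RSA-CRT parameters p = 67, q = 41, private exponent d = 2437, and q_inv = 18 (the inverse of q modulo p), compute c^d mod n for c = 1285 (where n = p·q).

1954

d_p = d mod (p−1) = 2437 mod 66 = 61; d_q = d mod (q−1) = 37.
m₁ = c^(d_p) mod p: c ≡ 12 (mod 67), and 12^61 mod 67 = 11.
m₂ = c^(d_q) mod q: c ≡ 14 (mod 41), and 14^37 mod 41 = 27.
h = q_inv·(m₁ − m₂) mod p = 18·(11 − 27) mod 67 = 47.
m = m₂ + h·q = 27 + 47·41 = 1954.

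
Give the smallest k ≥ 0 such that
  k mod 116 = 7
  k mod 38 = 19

gcd(116, 38) = 2 and 2 | (19 − 7), so the pair is consistent; merging gives k ≡ 703 (mod 2204), where 2204 = lcm(116, 38).
The solution is unique modulo lcm(116, 38) = 2204.

703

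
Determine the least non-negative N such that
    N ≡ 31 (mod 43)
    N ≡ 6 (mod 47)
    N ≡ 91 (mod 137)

From N ≡ 31 (mod 43) write N = 31 + 43t. Substituting into N ≡ 6 (mod 47) gives 43t ≡ 22 (mod 47), and since 43⁻¹ ≡ 35 (mod 47), t ≡ 18. Hence N ≡ 31 + 43·18 = 805 (mod 2021).
From N ≡ 805 (mod 2021) write N = 805 + 2021t. Substituting into N ≡ 91 (mod 137) gives 2021t ≡ 108 (mod 137), and since 103⁻¹ ≡ 4 (mod 137), t ≡ 21. Hence N ≡ 805 + 2021·21 = 43246 (mod 276877).

43246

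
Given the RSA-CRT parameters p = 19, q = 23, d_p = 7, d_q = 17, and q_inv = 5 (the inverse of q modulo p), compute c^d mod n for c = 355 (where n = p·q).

m₁ = c^(d_p) mod p: c ≡ 13 (mod 19), and 13^7 mod 19 = 10.
m₂ = c^(d_q) mod q: c ≡ 10 (mod 23), and 10^17 mod 23 = 17.
h = q_inv·(m₁ − m₂) mod p = 5·(10 − 17) mod 19 = 3.
m = m₂ + h·q = 17 + 3·23 = 86.

86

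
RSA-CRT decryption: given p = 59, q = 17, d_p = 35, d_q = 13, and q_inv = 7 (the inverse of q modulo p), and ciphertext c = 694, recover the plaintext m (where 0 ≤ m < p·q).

m₁ = c^(d_p) mod p: c ≡ 45 (mod 59), and 45^35 mod 59 = 15.
m₂ = c^(d_q) mod q: c ≡ 14 (mod 17), and 14^13 mod 17 = 5.
h = q_inv·(m₁ − m₂) mod p = 7·(15 − 5) mod 59 = 11.
m = m₂ + h·q = 5 + 11·17 = 192.

192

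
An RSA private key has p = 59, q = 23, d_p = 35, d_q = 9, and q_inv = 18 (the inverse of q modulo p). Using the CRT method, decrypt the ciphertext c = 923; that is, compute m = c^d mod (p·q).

m₁ = c^(d_p) mod p: c ≡ 38 (mod 59), and 38^35 mod 59 = 55.
m₂ = c^(d_q) mod q: c ≡ 3 (mod 23), and 3^9 mod 23 = 18.
h = q_inv·(m₁ − m₂) mod p = 18·(55 − 18) mod 59 = 17.
m = m₂ + h·q = 18 + 17·23 = 409.

409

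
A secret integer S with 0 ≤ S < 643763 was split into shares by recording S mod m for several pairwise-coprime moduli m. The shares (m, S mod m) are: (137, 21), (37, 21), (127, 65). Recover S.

The moduli are pairwise coprime; N = 137·37·127 = 643763.
N/137 = 4699; 4699 ≡ 41 (mod 137); 41·127 ≡ 1, so inverse 127.
N/37 = 17399; 17399 ≡ 9 (mod 37); 9·33 ≡ 1, so inverse 33.
N/127 = 5069; 5069 ≡ 116 (mod 127); 116·23 ≡ 1, so inverse 23.
S ≡ 21·4699·127 + 21·17399·33 + 65·5069·23 = 32167895.
32167895 mod 643763 = 623508.

623508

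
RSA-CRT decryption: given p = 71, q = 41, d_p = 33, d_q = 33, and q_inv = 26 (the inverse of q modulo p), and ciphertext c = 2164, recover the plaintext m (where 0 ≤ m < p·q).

m₁ = c^(d_p) mod p: c ≡ 34 (mod 71), and 34^33 mod 71 = 39.
m₂ = c^(d_q) mod q: c ≡ 32 (mod 41), and 32^33 mod 41 = 32.
h = q_inv·(m₁ − m₂) mod p = 26·(39 − 32) mod 71 = 40.
m = m₂ + h·q = 32 + 40·41 = 1672.

1672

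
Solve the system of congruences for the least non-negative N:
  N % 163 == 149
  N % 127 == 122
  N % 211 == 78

2799837

Combine the congruences pairwise.
From N ≡ 149 (mod 163) write N = 149 + 163t. Substituting into N ≡ 122 (mod 127) gives 163t ≡ 100 (mod 127), and since 36⁻¹ ≡ 60 (mod 127), t ≡ 31. Hence N ≡ 149 + 163·31 = 5202 (mod 20701).
From N ≡ 5202 (mod 20701) write N = 5202 + 20701t. Substituting into N ≡ 78 (mod 211) gives 20701t ≡ 151 (mod 211), and since 23⁻¹ ≡ 156 (mod 211), t ≡ 135. Hence N ≡ 5202 + 20701·135 = 2799837 (mod 4367911).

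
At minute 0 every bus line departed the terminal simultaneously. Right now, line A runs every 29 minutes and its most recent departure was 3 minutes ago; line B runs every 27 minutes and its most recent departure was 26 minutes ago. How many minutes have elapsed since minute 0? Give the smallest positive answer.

728

From t ≡ 3 (mod 29) write t = 3 + 29s. Substituting into t ≡ 26 (mod 27) gives 29s ≡ 23 (mod 27), and since 2⁻¹ ≡ 14 (mod 27), s ≡ 25. Hence t ≡ 3 + 29·25 = 728 (mod 783).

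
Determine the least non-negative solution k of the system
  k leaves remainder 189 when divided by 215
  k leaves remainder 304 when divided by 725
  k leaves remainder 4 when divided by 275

289579

gcd(215, 725) = 5 and 5 | (304 − 189), so the pair is consistent; merging gives k ≡ 9004 (mod 31175), where 31175 = lcm(215, 725).
gcd(31175, 275) = 25 and 25 | (4 − 9004), so the pair is consistent; merging gives k ≡ 289579 (mod 342925), where 342925 = lcm(31175, 275).
The solution is unique modulo lcm(215, 725, 275) = 342925.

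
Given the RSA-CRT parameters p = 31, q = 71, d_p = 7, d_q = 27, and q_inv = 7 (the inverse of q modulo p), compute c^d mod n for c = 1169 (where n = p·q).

m₁ = c^(d_p) mod p: c ≡ 22 (mod 31), and 22^7 mod 31 = 21.
m₂ = c^(d_q) mod q: c ≡ 33 (mod 71), and 33^27 mod 71 = 61.
h = q_inv·(m₁ − m₂) mod p = 7·(21 − 61) mod 31 = 30.
m = m₂ + h·q = 61 + 30·71 = 2191.

2191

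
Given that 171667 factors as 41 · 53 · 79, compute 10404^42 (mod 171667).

10350

Mod 41: 10404 ≡ 31; by Fermat, exponent reduces to 42 mod 40 = 2; 31^2 ≡ 18 (mod 41).
Mod 53: 10404 ≡ 16; 16^42 ≡ 15 (mod 53).
Mod 79: 10404 ≡ 55; 55^42 ≡ 1 (mod 79).
Combine by CRT: x ≡ 18 (mod 41), x ≡ 15 (mod 53), x ≡ 1 (mod 79) ⇒ x ≡ 10350 (mod 171667).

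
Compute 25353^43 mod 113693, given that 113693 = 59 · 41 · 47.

1161

Mod 59: 25353 ≡ 42; 42^43 ≡ 40 (mod 59).
Mod 41: 25353 ≡ 15; by Fermat, exponent reduces to 43 mod 40 = 3; 15^3 ≡ 13 (mod 41).
Mod 47: 25353 ≡ 20; 20^43 ≡ 33 (mod 47).
Combine by CRT: x ≡ 40 (mod 59), x ≡ 13 (mod 41), x ≡ 33 (mod 47) ⇒ x ≡ 1161 (mod 113693).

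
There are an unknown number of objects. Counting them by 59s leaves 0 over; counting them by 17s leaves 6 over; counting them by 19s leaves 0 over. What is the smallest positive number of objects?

12331

The moduli are pairwise coprime; M = 59·17·19 = 19057.
M/59 = 323; 323 ≡ 28 (mod 59); 28·19 ≡ 1, so inverse 19.
M/17 = 1121; 1121 ≡ 16 (mod 17); 16·16 ≡ 1, so inverse 16.
M/19 = 1003; 1003 ≡ 15 (mod 19); 15·14 ≡ 1, so inverse 14.
N ≡ 0·323·19 + 6·1121·16 + 0·1003·14 = 107616.
107616 mod 19057 = 12331.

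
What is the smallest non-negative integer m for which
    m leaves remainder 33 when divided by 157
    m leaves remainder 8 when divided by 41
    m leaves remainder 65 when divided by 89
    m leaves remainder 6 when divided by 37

13412543

Combine the congruences pairwise.
From m ≡ 33 (mod 157) write m = 33 + 157t. Substituting into m ≡ 8 (mod 41) gives 157t ≡ 16 (mod 41), and since 34⁻¹ ≡ 35 (mod 41), t ≡ 27. Hence m ≡ 33 + 157·27 = 4272 (mod 6437).
From m ≡ 4272 (mod 6437) write m = 4272 + 6437t. Substituting into m ≡ 65 (mod 89) gives 6437t ≡ 65 (mod 89), and since 29⁻¹ ≡ 43 (mod 89), t ≡ 36. Hence m ≡ 4272 + 6437·36 = 236004 (mod 572893).
From m ≡ 236004 (mod 572893) write m = 236004 + 572893t. Substituting into m ≡ 6 (mod 37) gives 572893t ≡ 25 (mod 37), and since 22⁻¹ ≡ 32 (mod 37), t ≡ 23. Hence m ≡ 236004 + 572893·23 = 13412543 (mod 21197041).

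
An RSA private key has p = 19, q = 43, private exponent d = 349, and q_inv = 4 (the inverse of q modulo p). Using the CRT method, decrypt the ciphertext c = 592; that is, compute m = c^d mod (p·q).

306

d_p = d mod (p−1) = 349 mod 18 = 7; d_q = d mod (q−1) = 13.
m₁ = c^(d_p) mod p: c ≡ 3 (mod 19), and 3^7 mod 19 = 2.
m₂ = c^(d_q) mod q: c ≡ 33 (mod 43), and 33^13 mod 43 = 5.
h = q_inv·(m₁ − m₂) mod p = 4·(2 − 5) mod 19 = 7.
m = m₂ + h·q = 5 + 7·43 = 306.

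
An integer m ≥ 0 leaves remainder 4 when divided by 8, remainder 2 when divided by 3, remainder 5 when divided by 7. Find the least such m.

The moduli are pairwise coprime; N = 8·3·7 = 168.
N/8 = 21; 21 ≡ 5 (mod 8); 5·5 ≡ 1, so inverse 5.
N/3 = 56; 56 ≡ 2 (mod 3); 2·2 ≡ 1, so inverse 2.
N/7 = 24; 24 ≡ 3 (mod 7); 3·5 ≡ 1, so inverse 5.
m ≡ 4·21·5 + 2·56·2 + 5·24·5 = 1244.
1244 mod 168 = 68.

68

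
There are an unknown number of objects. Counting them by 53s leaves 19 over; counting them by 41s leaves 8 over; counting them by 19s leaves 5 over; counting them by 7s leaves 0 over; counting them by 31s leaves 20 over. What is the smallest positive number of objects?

The moduli are pairwise coprime; M = 53·41·19·7·31 = 8959279.
M/53 = 169043; 169043 ≡ 26 (mod 53); 26·51 ≡ 1, so inverse 51.
M/41 = 218519; 218519 ≡ 30 (mod 41); 30·26 ≡ 1, so inverse 26.
M/19 = 471541; 471541 ≡ 18 (mod 19); 18·18 ≡ 1, so inverse 18.
M/7 = 1279897; 1279897 ≡ 3 (mod 7); 3·5 ≡ 1, so inverse 5.
M/31 = 289009; 289009 ≡ 27 (mod 31); 27·23 ≡ 1, so inverse 23.
N ≡ 19·169043·51 + 8·218519·26 + 5·471541·18 + 0·1279897·5 + 20·289009·23 = 384637449.
384637449 mod 8959279 = 8347731.

8347731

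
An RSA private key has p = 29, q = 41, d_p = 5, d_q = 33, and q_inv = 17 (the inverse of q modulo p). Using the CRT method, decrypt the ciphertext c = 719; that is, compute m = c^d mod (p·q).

m₁ = c^(d_p) mod p: c ≡ 23 (mod 29), and 23^5 mod 29 = 25.
m₂ = c^(d_q) mod q: c ≡ 22 (mod 41), and 22^33 mod 41 = 15.
h = q_inv·(m₁ − m₂) mod p = 17·(25 − 15) mod 29 = 25.
m = m₂ + h·q = 15 + 25·41 = 1040.

1040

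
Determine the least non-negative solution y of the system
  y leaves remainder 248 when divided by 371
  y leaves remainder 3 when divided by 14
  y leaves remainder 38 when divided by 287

gcd(371, 14) = 7 and 7 | (3 − 248), so the pair is consistent; merging gives y ≡ 619 (mod 742), where 742 = lcm(371, 14).
gcd(742, 287) = 7 and 7 | (38 − 619), so the pair is consistent; merging gives y ≡ 22137 (mod 30422), where 30422 = lcm(742, 287).
The solution is unique modulo lcm(371, 14, 287) = 30422.

22137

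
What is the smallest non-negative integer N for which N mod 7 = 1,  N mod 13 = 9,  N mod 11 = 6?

204

Combine the congruences pairwise.
From N ≡ 1 (mod 7) write N = 1 + 7t. Substituting into N ≡ 9 (mod 13) gives 7t ≡ 8 (mod 13), and since 7⁻¹ ≡ 2 (mod 13), t ≡ 3. Hence N ≡ 1 + 7·3 = 22 (mod 91).
From N ≡ 22 (mod 91) write N = 22 + 91t. Substituting into N ≡ 6 (mod 11) gives 91t ≡ 6 (mod 11), and since 3⁻¹ ≡ 4 (mod 11), t ≡ 2. Hence N ≡ 22 + 91·2 = 204 (mod 1001).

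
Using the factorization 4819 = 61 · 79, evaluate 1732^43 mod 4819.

3271

Mod 61: 1732 ≡ 24; 24^43 ≡ 38 (mod 61).
Mod 79: 1732 ≡ 73; 73^43 ≡ 32 (mod 79).
Combine by CRT: x ≡ 38 (mod 61), x ≡ 32 (mod 79) ⇒ x ≡ 3271 (mod 4819).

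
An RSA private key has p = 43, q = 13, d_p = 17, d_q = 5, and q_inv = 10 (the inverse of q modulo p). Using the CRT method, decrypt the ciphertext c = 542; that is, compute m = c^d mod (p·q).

m₁ = c^(d_p) mod p: c ≡ 26 (mod 43), and 26^17 mod 43 = 20.
m₂ = c^(d_q) mod q: c ≡ 9 (mod 13), and 9^5 mod 13 = 3.
h = q_inv·(m₁ − m₂) mod p = 10·(20 − 3) mod 43 = 41.
m = m₂ + h·q = 3 + 41·13 = 536.

536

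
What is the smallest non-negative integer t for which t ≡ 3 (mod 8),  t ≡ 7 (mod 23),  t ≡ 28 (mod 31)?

3779

The moduli are pairwise coprime; N = 8·23·31 = 5704.
N/8 = 713; 713 ≡ 1 (mod 8), inverse 1.
N/23 = 248; 248 ≡ 18 (mod 23); 18·9 ≡ 1, so inverse 9.
N/31 = 184; 184 ≡ 29 (mod 31); 29·15 ≡ 1, so inverse 15.
t ≡ 3·713·1 + 7·248·9 + 28·184·15 = 95043.
95043 mod 5704 = 3779.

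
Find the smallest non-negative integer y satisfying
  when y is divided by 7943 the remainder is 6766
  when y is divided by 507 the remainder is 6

gcd(7943, 507) = 169 and 169 | (6 − 6766), so the pair is consistent; merging gives y ≡ 14709 (mod 23829), where 23829 = lcm(7943, 507).
The solution is unique modulo lcm(7943, 507) = 23829.

14709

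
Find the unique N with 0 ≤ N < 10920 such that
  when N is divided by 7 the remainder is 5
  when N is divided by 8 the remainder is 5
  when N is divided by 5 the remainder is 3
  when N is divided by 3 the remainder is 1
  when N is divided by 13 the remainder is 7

9133

The moduli are pairwise coprime; M = 7·8·5·3·13 = 10920.
M/7 = 1560; 1560 ≡ 6 (mod 7); 6·6 ≡ 1, so inverse 6.
M/8 = 1365; 1365 ≡ 5 (mod 8); 5·5 ≡ 1, so inverse 5.
M/5 = 2184; 2184 ≡ 4 (mod 5); 4·4 ≡ 1, so inverse 4.
M/3 = 3640; 3640 ≡ 1 (mod 3), inverse 1.
M/13 = 840; 840 ≡ 8 (mod 13); 8·5 ≡ 1, so inverse 5.
N ≡ 5·1560·6 + 5·1365·5 + 3·2184·4 + 1·3640·1 + 7·840·5 = 140173.
140173 mod 10920 = 9133.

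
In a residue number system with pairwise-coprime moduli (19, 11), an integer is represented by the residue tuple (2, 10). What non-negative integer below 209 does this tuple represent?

From x ≡ 2 (mod 19) write x = 2 + 19t. Substituting into x ≡ 10 (mod 11) gives 19t ≡ 8 (mod 11), and since 8⁻¹ ≡ 7 (mod 11), t ≡ 1. Hence x ≡ 2 + 19·1 = 21 (mod 209).

21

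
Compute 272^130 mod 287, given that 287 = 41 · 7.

Mod 41: 272 ≡ 26; by Fermat, exponent reduces to 130 mod 40 = 10; 26^10 ≡ 32 (mod 41).
Mod 7: 272 ≡ 6; by Fermat, exponent reduces to 130 mod 6 = 4; 6^4 ≡ 1 (mod 7).
Combine by CRT: x ≡ 32 (mod 41), x ≡ 1 (mod 7) ⇒ x ≡ 155 (mod 287).

155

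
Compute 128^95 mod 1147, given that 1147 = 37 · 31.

869

Mod 37: 128 ≡ 17; by Fermat, exponent reduces to 95 mod 36 = 23; 17^23 ≡ 18 (mod 37).
Mod 31: 128 ≡ 4; by Fermat, exponent reduces to 95 mod 30 = 5; 4^5 ≡ 1 (mod 31).
Combine by CRT: x ≡ 18 (mod 37), x ≡ 1 (mod 31) ⇒ x ≡ 869 (mod 1147).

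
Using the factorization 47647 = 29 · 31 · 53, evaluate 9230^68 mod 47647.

10928

Mod 29: 9230 ≡ 8; by Fermat, exponent reduces to 68 mod 28 = 12; 8^12 ≡ 24 (mod 29).
Mod 31: 9230 ≡ 23; by Fermat, exponent reduces to 68 mod 30 = 8; 23^8 ≡ 16 (mod 31).
Mod 53: 9230 ≡ 8; by Fermat, exponent reduces to 68 mod 52 = 16; 8^16 ≡ 10 (mod 53).
Combine by CRT: x ≡ 24 (mod 29), x ≡ 16 (mod 31), x ≡ 10 (mod 53) ⇒ x ≡ 10928 (mod 47647).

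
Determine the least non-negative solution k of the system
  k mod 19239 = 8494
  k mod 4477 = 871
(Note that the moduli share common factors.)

27733

gcd(19239, 4477) = 121 and 121 | (871 − 8494), so the pair is consistent; merging gives k ≡ 27733 (mod 711843), where 711843 = lcm(19239, 4477).
The solution is unique modulo lcm(19239, 4477) = 711843.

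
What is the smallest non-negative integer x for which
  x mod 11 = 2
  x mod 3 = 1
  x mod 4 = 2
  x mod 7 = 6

Combine the congruences pairwise.
From x ≡ 2 (mod 11) write x = 2 + 11t. Substituting into x ≡ 1 (mod 3) gives 11t ≡ 2 (mod 3), and since 2⁻¹ ≡ 2 (mod 3), t ≡ 1. Hence x ≡ 2 + 11·1 = 13 (mod 33).
From x ≡ 13 (mod 33) write x = 13 + 33t. Substituting into x ≡ 2 (mod 4) gives 33t ≡ 1 (mod 4), and since 1⁻¹ ≡ 1 (mod 4), t ≡ 1. Hence x ≡ 13 + 33·1 = 46 (mod 132).
From x ≡ 46 (mod 132) write x = 46 + 132t. Substituting into x ≡ 6 (mod 7) gives 132t ≡ 2 (mod 7), and since 6⁻¹ ≡ 6 (mod 7), t ≡ 5. Hence x ≡ 46 + 132·5 = 706 (mod 924).

706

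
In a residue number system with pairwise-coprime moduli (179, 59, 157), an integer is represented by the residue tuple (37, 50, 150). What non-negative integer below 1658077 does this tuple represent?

112091

From x ≡ 37 (mod 179) write x = 37 + 179t. Substituting into x ≡ 50 (mod 59) gives 179t ≡ 13 (mod 59), and since 2⁻¹ ≡ 30 (mod 59), t ≡ 36. Hence x ≡ 37 + 179·36 = 6481 (mod 10561).
From x ≡ 6481 (mod 10561) write x = 6481 + 10561t. Substituting into x ≡ 150 (mod 157) gives 10561t ≡ 106 (mod 157), and since 42⁻¹ ≡ 86 (mod 157), t ≡ 10. Hence x ≡ 6481 + 10561·10 = 112091 (mod 1658077).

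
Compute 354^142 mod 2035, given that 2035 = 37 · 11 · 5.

Mod 37: 354 ≡ 21; by Fermat, exponent reduces to 142 mod 36 = 34; 21^34 ≡ 12 (mod 37).
Mod 11: 354 ≡ 2; by Fermat, exponent reduces to 142 mod 10 = 2; 2^2 ≡ 4 (mod 11).
Mod 5: 354 ≡ 4; by Fermat, exponent reduces to 142 mod 4 = 2; 4^2 ≡ 1 (mod 5).
Combine by CRT: x ≡ 12 (mod 37), x ≡ 4 (mod 11), x ≡ 1 (mod 5) ⇒ x ≡ 1566 (mod 2035).

1566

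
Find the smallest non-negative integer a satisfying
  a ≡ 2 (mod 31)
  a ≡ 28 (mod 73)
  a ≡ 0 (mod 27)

Combine the congruences pairwise.
From a ≡ 2 (mod 31) write a = 2 + 31t. Substituting into a ≡ 28 (mod 73) gives 31t ≡ 26 (mod 73), and since 31⁻¹ ≡ 33 (mod 73), t ≡ 55. Hence a ≡ 2 + 31·55 = 1707 (mod 2263).
From a ≡ 1707 (mod 2263) write a = 1707 + 2263t. Substituting into a ≡ 0 (mod 27) gives 2263t ≡ 21 (mod 27), and since 22⁻¹ ≡ 16 (mod 27), t ≡ 12. Hence a ≡ 1707 + 2263·12 = 28863 (mod 61101).

28863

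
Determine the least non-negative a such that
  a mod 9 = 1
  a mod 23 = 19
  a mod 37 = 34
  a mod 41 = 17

The moduli are pairwise coprime; N = 9·23·37·41 = 314019.
N/9 = 34891; 34891 ≡ 7 (mod 9); 7·4 ≡ 1, so inverse 4.
N/23 = 13653; 13653 ≡ 14 (mod 23); 14·5 ≡ 1, so inverse 5.
N/37 = 8487; 8487 ≡ 14 (mod 37); 14·8 ≡ 1, so inverse 8.
N/41 = 7659; 7659 ≡ 33 (mod 41); 33·5 ≡ 1, so inverse 5.
a ≡ 1·34891·4 + 19·13653·5 + 34·8487·8 + 17·7659·5 = 4396078.
4396078 mod 314019 = 313831.

313831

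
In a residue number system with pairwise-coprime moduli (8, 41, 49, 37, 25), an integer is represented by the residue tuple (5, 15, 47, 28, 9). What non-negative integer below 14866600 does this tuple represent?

The moduli are pairwise coprime; N = 8·41·49·37·25 = 14866600.
N/8 = 1858325; 1858325 ≡ 5 (mod 8); 5·5 ≡ 1, so inverse 5.
N/41 = 362600; 362600 ≡ 37 (mod 41); 37·10 ≡ 1, so inverse 10.
N/49 = 303400; 303400 ≡ 41 (mod 49); 41·6 ≡ 1, so inverse 6.
N/37 = 401800; 401800 ≡ 17 (mod 37); 17·24 ≡ 1, so inverse 24.
N/25 = 594664; 594664 ≡ 14 (mod 25); 14·9 ≡ 1, so inverse 9.
x ≡ 5·1858325·5 + 15·362600·10 + 47·303400·6 + 28·401800·24 + 9·594664·9 = 504584309.
504584309 mod 14866600 = 13986509.

13986509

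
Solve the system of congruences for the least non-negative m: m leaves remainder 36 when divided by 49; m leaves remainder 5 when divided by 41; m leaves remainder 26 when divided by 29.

From m ≡ 36 (mod 49) write m = 36 + 49t. Substituting into m ≡ 5 (mod 41) gives 49t ≡ 10 (mod 41), and since 8⁻¹ ≡ 36 (mod 41), t ≡ 32. Hence m ≡ 36 + 49·32 = 1604 (mod 2009).
From m ≡ 1604 (mod 2009) write m = 1604 + 2009t. Substituting into m ≡ 26 (mod 29) gives 2009t ≡ 17 (mod 29), and since 8⁻¹ ≡ 11 (mod 29), t ≡ 13. Hence m ≡ 1604 + 2009·13 = 27721 (mod 58261).

27721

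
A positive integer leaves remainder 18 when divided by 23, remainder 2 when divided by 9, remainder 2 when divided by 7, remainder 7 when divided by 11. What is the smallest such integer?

From t ≡ 18 (mod 23) write t = 18 + 23s. Substituting into t ≡ 2 (mod 9) gives 23s ≡ 2 (mod 9), and since 5⁻¹ ≡ 2 (mod 9), s ≡ 4. Hence t ≡ 18 + 23·4 = 110 (mod 207).
From t ≡ 110 (mod 207) write t = 110 + 207s. Substituting into t ≡ 2 (mod 7) gives 207s ≡ 4 (mod 7), and since 4⁻¹ ≡ 2 (mod 7), s ≡ 1. Hence t ≡ 110 + 207·1 = 317 (mod 1449).
From t ≡ 317 (mod 1449) write t = 317 + 1449s. Substituting into t ≡ 7 (mod 11) gives 1449s ≡ 9 (mod 11), and since 8⁻¹ ≡ 7 (mod 11), s ≡ 8. Hence t ≡ 317 + 1449·8 = 11909 (mod 15939).

11909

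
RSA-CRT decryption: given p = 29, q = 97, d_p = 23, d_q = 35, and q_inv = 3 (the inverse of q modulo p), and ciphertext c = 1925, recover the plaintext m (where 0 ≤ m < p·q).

m₁ = c^(d_p) mod p: c ≡ 11 (mod 29), and 11^23 mod 29 = 27.
m₂ = c^(d_q) mod q: c ≡ 82 (mod 97), and 82^35 mod 97 = 56.
h = q_inv·(m₁ − m₂) mod p = 3·(27 − 56) mod 29 = 0.
m = m₂ + h·q = 56 + 0·97 = 56.

56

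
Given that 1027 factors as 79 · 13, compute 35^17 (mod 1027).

Mod 79: 35 ≡ 35; 35^17 ≡ 6 (mod 79).
Mod 13: 35 ≡ 9; by Fermat, exponent reduces to 17 mod 12 = 5; 9^5 ≡ 3 (mod 13).
Combine by CRT: x ≡ 6 (mod 79), x ≡ 3 (mod 13) ⇒ x ≡ 796 (mod 1027).

796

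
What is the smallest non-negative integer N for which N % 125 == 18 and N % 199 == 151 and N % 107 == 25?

Combine the congruences pairwise.
From N ≡ 18 (mod 125) write N = 18 + 125t. Substituting into N ≡ 151 (mod 199) gives 125t ≡ 133 (mod 199), and since 125⁻¹ ≡ 121 (mod 199), t ≡ 173. Hence N ≡ 18 + 125·173 = 21643 (mod 24875).
From N ≡ 21643 (mod 24875) write N = 21643 + 24875t. Substituting into N ≡ 25 (mod 107) gives 24875t ≡ 103 (mod 107), and since 51⁻¹ ≡ 21 (mod 107), t ≡ 23. Hence N ≡ 21643 + 24875·23 = 593768 (mod 2661625).

593768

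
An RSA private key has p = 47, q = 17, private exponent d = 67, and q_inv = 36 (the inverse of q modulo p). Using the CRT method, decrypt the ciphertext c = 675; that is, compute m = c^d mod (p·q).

215

d_p = d mod (p−1) = 67 mod 46 = 21; d_q = d mod (q−1) = 3.
m₁ = c^(d_p) mod p: c ≡ 17 (mod 47), and 17^21 mod 47 = 27.
m₂ = c^(d_q) mod q: c ≡ 12 (mod 17), and 12^3 mod 17 = 11.
h = q_inv·(m₁ − m₂) mod p = 36·(27 − 11) mod 47 = 12.
m = m₂ + h·q = 11 + 12·17 = 215.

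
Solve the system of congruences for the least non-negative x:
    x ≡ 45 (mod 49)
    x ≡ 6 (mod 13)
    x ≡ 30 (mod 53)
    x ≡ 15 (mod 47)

800754

From x ≡ 45 (mod 49) write x = 45 + 49t. Substituting into x ≡ 6 (mod 13) gives 49t ≡ 0 (mod 13), and since 10⁻¹ ≡ 4 (mod 13), t ≡ 0. Hence x ≡ 45 + 49·0 = 45 (mod 637).
From x ≡ 45 (mod 637) write x = 45 + 637t. Substituting into x ≡ 30 (mod 53) gives 637t ≡ 38 (mod 53), and since 1⁻¹ ≡ 1 (mod 53), t ≡ 38. Hence x ≡ 45 + 637·38 = 24251 (mod 33761).
From x ≡ 24251 (mod 33761) write x = 24251 + 33761t. Substituting into x ≡ 15 (mod 47) gives 33761t ≡ 16 (mod 47), and since 15⁻¹ ≡ 22 (mod 47), t ≡ 23. Hence x ≡ 24251 + 33761·23 = 800754 (mod 1586767).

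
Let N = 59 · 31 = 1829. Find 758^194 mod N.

Mod 59: 758 ≡ 50; by Fermat, exponent reduces to 194 mod 58 = 20; 50^20 ≡ 29 (mod 59).
Mod 31: 758 ≡ 14; by Fermat, exponent reduces to 194 mod 30 = 14; 14^14 ≡ 20 (mod 31).
Combine by CRT: x ≡ 29 (mod 59), x ≡ 20 (mod 31) ⇒ x ≡ 206 (mod 1829).

206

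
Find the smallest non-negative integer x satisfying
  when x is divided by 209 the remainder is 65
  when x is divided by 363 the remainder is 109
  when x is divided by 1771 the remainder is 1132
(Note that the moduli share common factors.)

Combine the congruences pairwise.
gcd(209, 363) = 11 and 11 | (109 − 65), so the pair is consistent; merging gives x ≡ 5917 (mod 6897), where 6897 = lcm(209, 363).
gcd(6897, 1771) = 11 and 11 | (1132 − 5917), so the pair is consistent; merging gives x ≡ 378355 (mod 1110417), where 1110417 = lcm(6897, 1771).
The solution is unique modulo lcm(209, 363, 1771) = 1110417.

378355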